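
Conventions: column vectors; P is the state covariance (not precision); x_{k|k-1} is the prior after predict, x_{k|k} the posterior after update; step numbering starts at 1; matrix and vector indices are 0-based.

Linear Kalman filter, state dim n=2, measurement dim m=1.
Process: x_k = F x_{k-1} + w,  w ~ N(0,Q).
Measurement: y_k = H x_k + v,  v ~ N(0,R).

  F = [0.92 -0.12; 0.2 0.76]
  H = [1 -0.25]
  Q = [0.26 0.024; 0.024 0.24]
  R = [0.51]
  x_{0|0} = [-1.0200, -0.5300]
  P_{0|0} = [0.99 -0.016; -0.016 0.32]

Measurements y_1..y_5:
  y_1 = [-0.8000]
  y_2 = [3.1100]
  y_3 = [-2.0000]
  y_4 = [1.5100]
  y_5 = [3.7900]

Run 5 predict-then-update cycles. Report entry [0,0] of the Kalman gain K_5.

K[0,0] = 0.4556

step 1: x^-=[-0.8748, -0.6068]  P^-=[1.1061 0.1662; 0.1662 0.4596]  S=[1.5617]  K=[0.6816; 0.0328]  nu=[-0.0769]  x^+=[-0.9272, -0.6093]  P^+=[0.3804 0.1312; 0.1312 0.4579]
step 2: x^-=[-0.7799, -0.6485]  P^-=[0.5596 0.1408; 0.1408 0.5596]  S=[1.0342]  K=[0.5071; 0.0009]  nu=[3.7278]  x^+=[1.1104, -0.6451]  P^+=[0.2937 0.1404; 0.1404 0.5596]
step 3: x^-=[1.0990, -0.2682]  P^-=[0.4857 0.1218; 0.1218 0.6176]  S=[0.9734]  K=[0.4677; -0.0335]  nu=[-3.1660]  x^+=[-0.3817, -0.1621]  P^+=[0.2728 0.1370; 0.1370 0.6165]
step 4: x^-=[-0.3317, -0.1995]  P^-=[0.4695 0.1105; 0.1105 0.6487]  S=[0.9648]  K=[0.4580; -0.0536]  nu=[1.7918]  x^+=[0.4890, -0.2955]  P^+=[0.2671 0.1342; 0.1342 0.6459]
step 5: x^-=[0.4853, -0.1268]  P^-=[0.4658 0.1048; 0.1048 0.6645]  S=[0.9649]  K=[0.4556; -0.0635]  nu=[3.2730]  x^+=[1.9763, -0.3348]  P^+=[0.2655 0.1328; 0.1328 0.6607]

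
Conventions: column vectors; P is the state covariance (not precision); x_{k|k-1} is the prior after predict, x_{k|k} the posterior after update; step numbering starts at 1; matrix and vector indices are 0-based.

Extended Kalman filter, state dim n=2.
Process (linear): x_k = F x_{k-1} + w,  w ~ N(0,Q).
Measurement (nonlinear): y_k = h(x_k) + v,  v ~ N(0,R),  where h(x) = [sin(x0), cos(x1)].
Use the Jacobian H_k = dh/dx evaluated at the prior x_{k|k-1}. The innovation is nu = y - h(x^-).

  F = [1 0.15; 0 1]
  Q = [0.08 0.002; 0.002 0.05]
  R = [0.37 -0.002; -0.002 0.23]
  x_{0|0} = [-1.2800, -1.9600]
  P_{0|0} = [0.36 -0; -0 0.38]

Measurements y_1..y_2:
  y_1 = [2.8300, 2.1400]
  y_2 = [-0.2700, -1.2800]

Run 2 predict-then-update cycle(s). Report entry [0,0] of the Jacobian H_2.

step 1: x^-=[-1.5740, -1.9600]  P^-=[0.4486 0.0590; 0.0590 0.4300]  H_jac=[-0.0032 0.0000; 0.0000 0.9252]  S=[0.3700 -0.0022; -0.0022 0.5981]  K=[-0.0033 0.0913; 0.0034 0.6652]  nu=[3.8300, 2.5195]  x^+=[-1.3569, -0.2710]  P^+=[0.4436 0.0227; 0.0227 0.1654]
step 2: x^-=[-1.3976, -0.2710]  P^-=[0.5341 0.0495; 0.0495 0.2154]  H_jac=[0.1724 0.0000; 0.0000 0.2677]  S=[0.3859 0.0003; 0.0003 0.2454]  K=[0.2385 0.0537; 0.0219 0.2349]  nu=[0.7150, -2.2435]  x^+=[-1.3475, -0.7823]  P^+=[0.5114 0.0444; 0.0444 0.2016]

H_jac[0,0] = 0.1724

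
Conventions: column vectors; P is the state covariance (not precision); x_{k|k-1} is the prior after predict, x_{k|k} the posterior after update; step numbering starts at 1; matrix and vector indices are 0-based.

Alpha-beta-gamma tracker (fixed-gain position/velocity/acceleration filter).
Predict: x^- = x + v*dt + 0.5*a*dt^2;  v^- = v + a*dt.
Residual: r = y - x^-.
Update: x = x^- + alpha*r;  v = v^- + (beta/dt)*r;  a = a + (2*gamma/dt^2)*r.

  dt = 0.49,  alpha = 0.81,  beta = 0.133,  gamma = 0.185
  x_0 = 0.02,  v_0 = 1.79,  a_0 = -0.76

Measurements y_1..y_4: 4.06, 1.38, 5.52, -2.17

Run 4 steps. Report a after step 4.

step 1: x_pred=0.8059  r=3.2541  x^+=3.4417  v^+=2.3009  a^+=4.2547
step 2: x_pred=5.0799  r=-3.6999  x^+=2.0830  v^+=3.3814  a^+=-1.4470
step 3: x_pred=3.5662  r=1.9538  x^+=5.1488  v^+=3.2027  a^+=1.5639
step 4: x_pred=6.9059  r=-9.0759  x^+=-0.4456  v^+=1.5056  a^+=-12.4222

a_post = -12.4222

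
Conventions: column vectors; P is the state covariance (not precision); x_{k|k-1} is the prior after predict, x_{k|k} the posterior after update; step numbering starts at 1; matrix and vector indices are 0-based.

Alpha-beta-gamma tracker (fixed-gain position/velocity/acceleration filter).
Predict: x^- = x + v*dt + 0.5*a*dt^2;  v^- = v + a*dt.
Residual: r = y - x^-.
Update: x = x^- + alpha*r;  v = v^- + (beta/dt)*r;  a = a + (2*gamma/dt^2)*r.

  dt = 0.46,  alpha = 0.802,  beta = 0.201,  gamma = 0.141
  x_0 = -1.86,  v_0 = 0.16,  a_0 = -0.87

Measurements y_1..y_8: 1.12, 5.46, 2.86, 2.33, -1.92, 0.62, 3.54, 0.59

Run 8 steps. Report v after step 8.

step 1: x_pred=-1.8784  r=2.9984  x^+=0.5263  v^+=1.0700  a^+=3.1260
step 2: x_pred=1.3492  r=4.1108  x^+=4.6461  v^+=4.3042  a^+=8.6045
step 3: x_pred=7.5363  r=-4.6763  x^+=3.7859  v^+=6.2189  a^+=2.3723
step 4: x_pred=6.8976  r=-4.5676  x^+=3.2344  v^+=5.3143  a^+=-3.7150
step 5: x_pred=5.2859  r=-7.2059  x^+=-0.4932  v^+=0.4567  a^+=-13.3183
step 6: x_pred=-1.6922  r=2.3122  x^+=0.1622  v^+=-4.6594  a^+=-10.2368
step 7: x_pred=-3.0642  r=6.6042  x^+=2.2324  v^+=-6.4826  a^+=-1.4354
step 8: x_pred=-0.9015  r=1.4915  x^+=0.2947  v^+=-6.4911  a^+=0.5523

v_post = -6.4911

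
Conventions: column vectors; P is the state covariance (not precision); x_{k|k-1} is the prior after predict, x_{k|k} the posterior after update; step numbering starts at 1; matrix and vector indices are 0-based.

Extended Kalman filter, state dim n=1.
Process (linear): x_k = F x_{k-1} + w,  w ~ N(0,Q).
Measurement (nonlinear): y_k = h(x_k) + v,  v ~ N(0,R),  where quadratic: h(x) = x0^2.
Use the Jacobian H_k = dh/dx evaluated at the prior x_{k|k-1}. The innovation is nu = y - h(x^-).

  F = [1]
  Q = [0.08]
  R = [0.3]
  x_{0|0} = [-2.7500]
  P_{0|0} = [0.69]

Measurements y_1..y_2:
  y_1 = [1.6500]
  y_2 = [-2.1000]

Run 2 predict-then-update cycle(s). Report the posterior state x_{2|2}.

x_post = [-0.5547]

step 1: x^-=[-2.7500]  P^-=[0.7700]  H_jac=[-5.5000]  S=[23.5925]  K=[-0.1795]  nu=[-5.9125]  x^+=[-1.6887]  P^+=[0.0098]
step 2: x^-=[-1.6887]  P^-=[0.0898]  H_jac=[-3.3773]  S=[1.3242]  K=[-0.2290]  nu=[-4.9516]  x^+=[-0.5547]  P^+=[0.0203]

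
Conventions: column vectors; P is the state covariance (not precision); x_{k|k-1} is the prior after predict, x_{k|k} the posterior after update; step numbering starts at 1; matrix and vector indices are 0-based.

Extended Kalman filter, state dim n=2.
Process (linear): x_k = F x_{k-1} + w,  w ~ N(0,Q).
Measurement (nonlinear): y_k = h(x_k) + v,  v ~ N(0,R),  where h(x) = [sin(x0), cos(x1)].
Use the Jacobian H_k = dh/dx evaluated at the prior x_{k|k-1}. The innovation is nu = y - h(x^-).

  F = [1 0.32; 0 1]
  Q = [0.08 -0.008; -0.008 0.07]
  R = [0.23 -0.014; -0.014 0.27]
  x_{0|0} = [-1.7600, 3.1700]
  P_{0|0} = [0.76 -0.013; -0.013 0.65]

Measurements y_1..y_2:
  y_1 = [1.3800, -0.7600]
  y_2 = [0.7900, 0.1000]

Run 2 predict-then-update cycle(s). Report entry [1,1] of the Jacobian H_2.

H_jac[1,1] = 0.4316

step 1: x^-=[-0.7456, 3.1700]  P^-=[0.8982 0.1870; 0.1870 0.7200]  H_jac=[0.7347 0.0000; 0.0000 0.0284]  S=[0.7148 -0.0101; -0.0101 0.2706]  K=[0.9239 0.0541; 0.1934 0.0828]  nu=[2.0584, 0.2396]  x^+=[1.1692, 3.5879]  P^+=[0.2882 0.0590; 0.0590 0.6917]
step 2: x^-=[2.3173, 3.5879]  P^-=[0.4768 0.2723; 0.2723 0.7617]  H_jac=[-0.6791 0.0000; 0.0000 0.4316]  S=[0.4499 -0.0938; -0.0938 0.4119]  K=[-0.6931 0.1275; -0.2568 0.7397]  nu=[0.0560, 1.0021]  x^+=[2.4063, 4.3147]  P^+=[0.2374 0.1022; 0.1022 0.4711]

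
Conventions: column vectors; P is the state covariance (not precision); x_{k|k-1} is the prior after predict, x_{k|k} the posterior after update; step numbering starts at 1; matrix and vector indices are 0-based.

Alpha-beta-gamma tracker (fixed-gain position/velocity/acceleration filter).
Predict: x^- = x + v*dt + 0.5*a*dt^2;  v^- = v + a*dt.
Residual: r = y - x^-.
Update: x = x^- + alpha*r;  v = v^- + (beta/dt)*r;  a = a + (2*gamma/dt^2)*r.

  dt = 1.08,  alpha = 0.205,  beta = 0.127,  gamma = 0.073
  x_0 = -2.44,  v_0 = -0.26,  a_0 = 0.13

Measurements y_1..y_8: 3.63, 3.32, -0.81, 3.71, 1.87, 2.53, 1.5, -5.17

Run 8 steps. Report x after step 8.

x_post = 3.3108

step 1: x_pred=-2.6450  r=6.2750  x^+=-1.3586  v^+=0.6183  a^+=0.9154
step 2: x_pred=-0.1570  r=3.4770  x^+=0.5558  v^+=2.0158  a^+=1.3507
step 3: x_pred=3.5206  r=-4.3306  x^+=2.6328  v^+=2.9653  a^+=0.8086
step 4: x_pred=6.3070  r=-2.5970  x^+=5.7746  v^+=3.5332  a^+=0.4835
step 5: x_pred=9.8724  r=-8.0024  x^+=8.2319  v^+=3.1144  a^+=-0.5181
step 6: x_pred=11.2933  r=-8.7633  x^+=9.4968  v^+=1.5243  a^+=-1.6151
step 7: x_pred=10.2012  r=-8.7012  x^+=8.4174  v^+=-1.2432  a^+=-2.7042
step 8: x_pred=5.4977  r=-10.6677  x^+=3.3108  v^+=-5.4181  a^+=-4.0395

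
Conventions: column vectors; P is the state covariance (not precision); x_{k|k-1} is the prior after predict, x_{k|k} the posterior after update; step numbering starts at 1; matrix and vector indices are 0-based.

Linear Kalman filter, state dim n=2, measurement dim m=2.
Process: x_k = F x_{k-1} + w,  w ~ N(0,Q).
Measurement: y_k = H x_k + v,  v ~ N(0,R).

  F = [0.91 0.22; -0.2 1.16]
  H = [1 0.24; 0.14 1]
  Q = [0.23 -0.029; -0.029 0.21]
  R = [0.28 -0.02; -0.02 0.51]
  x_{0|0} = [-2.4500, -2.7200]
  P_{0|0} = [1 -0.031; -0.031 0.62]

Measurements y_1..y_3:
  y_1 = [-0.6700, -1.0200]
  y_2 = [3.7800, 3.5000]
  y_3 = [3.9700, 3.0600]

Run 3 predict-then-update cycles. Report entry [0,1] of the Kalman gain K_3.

K[0,1] = -0.0702

step 1: x^-=[-2.8279, -2.6652]  P^-=[1.0757 -0.0841; -0.0841 1.0987]  S=[1.3786 0.3073; 0.3073 1.6062]  K=[0.7901 -0.1098; -0.0215 0.6808]  nu=[2.7975, 2.0411]  x^+=[-0.8416, -1.3358]  P^+=[0.2490 -0.1067; -0.1067 0.3626]
step 2: x^-=[-1.0598, -1.3812]  P^-=[0.4111 -0.0897; -0.0897 0.7573]  S=[0.6916 0.1266; 0.1266 1.2503]  K=[0.5786 -0.0843; 0.0245 0.5932]  nu=[5.1713, 5.0296]  x^+=[1.5085, 1.7292]  P^+=[0.1829 -0.0802; -0.0802 0.3133]
step 3: x^-=[1.7532, 1.7042]  P^-=[0.3646 -0.0635; -0.0635 0.6761]  S=[0.6530 0.1277; 0.1277 1.1754]  K=[0.5486 -0.0702; 0.0412 0.5631]  nu=[1.8078, 1.1104]  x^+=[2.6671, 2.4039]  P^+=[0.1720 -0.0708; -0.0708 0.2963]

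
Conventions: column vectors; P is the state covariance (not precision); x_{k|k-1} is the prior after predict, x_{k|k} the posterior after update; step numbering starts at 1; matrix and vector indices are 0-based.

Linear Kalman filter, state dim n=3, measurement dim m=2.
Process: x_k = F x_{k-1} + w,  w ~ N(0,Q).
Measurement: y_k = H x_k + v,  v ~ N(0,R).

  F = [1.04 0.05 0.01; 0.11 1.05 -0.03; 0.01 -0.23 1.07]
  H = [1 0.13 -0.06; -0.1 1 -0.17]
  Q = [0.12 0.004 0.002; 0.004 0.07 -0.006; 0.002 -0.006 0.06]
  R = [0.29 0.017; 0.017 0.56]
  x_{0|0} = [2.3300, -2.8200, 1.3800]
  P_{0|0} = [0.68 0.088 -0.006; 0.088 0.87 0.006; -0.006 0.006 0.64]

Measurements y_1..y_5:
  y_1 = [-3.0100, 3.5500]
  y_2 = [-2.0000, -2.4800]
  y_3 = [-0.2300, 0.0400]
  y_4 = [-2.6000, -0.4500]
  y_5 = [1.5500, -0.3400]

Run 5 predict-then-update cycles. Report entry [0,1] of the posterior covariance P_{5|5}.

P_post[0,1] = 0.0136

step 1: x^-=[2.2960, -2.7461, 2.1485]  P^-=[0.8668 0.2241 -0.0215; 0.2241 1.0580 -0.2311; -0.0215 -0.2311 0.8353]  S=[1.2421 0.3201; 0.3201 1.6838]  K=[0.7368 -0.0563; 0.1449 0.6108; -0.0263 -0.2153]  nu=[-4.8201, 6.8909]  x^+=[-1.6433, 0.7643, 0.7917]  P^+=[0.2136 0.0079 0.0325; 0.0079 0.3470 0.0102; 0.0325 0.0102 0.7528]
step 2: x^-=[-1.6629, 0.5980, 0.6549]  P^-=[0.3535 0.0542 0.0431; 0.0542 0.4568 -0.0985; 0.0431 -0.0985 0.9359]  S=[0.6651 0.1051; 0.1051 1.0715]  K=[0.5450 -0.0427; 0.1124 0.4259; -0.0002 -0.2444]  nu=[-0.3755, -3.1330]  x^+=[-1.7338, -0.7785, 1.4207]  P^+=[0.1589 0.0091 0.0460; 0.0091 0.2440 0.0159; 0.0460 0.0159 0.8719]
step 3: x^-=[-1.8279, -1.0507, 1.6819]  P^-=[0.2945 0.0434 0.0600; 0.0434 0.3425 -0.0695; 0.0600 -0.0695 1.0642]  S=[0.5993 0.0817; 0.0817 0.9532]  K=[0.5001 -0.0389; 0.1049 0.3582; 0.0154 -0.2703]  nu=[1.8354, 1.1939]  x^+=[-0.9564, -0.4305, 1.3875]  P^+=[0.1463 0.0110 0.0565; 0.0110 0.2075 0.0237; 0.0565 0.0237 0.9951]
step 4: x^-=[-1.0023, -0.5989, 1.5741]  P^-=[0.2812 0.0419 0.0733; 0.0419 0.3021 -0.0546; 0.0733 -0.0546 1.1998]  S=[0.5836 0.0742; 0.0742 0.9123]  K=[0.4886 -0.0383; 0.1029 0.3284; 0.0274 -0.2937]  nu=[-1.4254, 0.3162]  x^+=[-1.7108, -0.6417, 1.4422]  P^+=[0.1434 0.0124 0.0659; 0.0124 0.1925 0.0333; 0.0659 0.0333 1.1219]
step 5: x^-=[-1.7969, -0.9053, 1.6736]  P^-=[0.2784 0.0421 0.0854; 0.0421 0.2853 -0.0431; 0.0854 -0.0431 1.3396]  S=[0.5794 0.0710; 0.0710 0.8960]  K=[0.4858 -0.0388; 0.1027 0.3138; 0.0376 -0.3148]  nu=[3.5650, 0.6701]  x^+=[-0.0910, -0.3289, 1.5966]  P^+=[0.1430 0.0136 0.0748; 0.0136 0.1864 0.0446; 0.0748 0.0446 1.2516]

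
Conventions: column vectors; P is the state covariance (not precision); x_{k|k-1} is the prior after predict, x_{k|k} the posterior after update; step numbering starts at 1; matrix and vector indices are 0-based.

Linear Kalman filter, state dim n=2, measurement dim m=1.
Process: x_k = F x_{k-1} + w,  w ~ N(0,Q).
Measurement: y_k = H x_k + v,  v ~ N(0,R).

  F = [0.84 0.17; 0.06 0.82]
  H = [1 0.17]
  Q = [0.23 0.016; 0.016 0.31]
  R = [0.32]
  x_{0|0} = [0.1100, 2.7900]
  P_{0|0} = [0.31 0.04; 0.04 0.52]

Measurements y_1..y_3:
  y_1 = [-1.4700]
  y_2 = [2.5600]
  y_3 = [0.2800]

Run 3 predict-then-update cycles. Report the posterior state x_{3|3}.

step 1: x^-=[0.5667, 2.2944]  P^-=[0.4752 0.1321; 0.1321 0.6647]  S=[0.8593]  K=[0.5791; 0.2852]  nu=[-2.4267]  x^+=[-0.8387, 1.6023]  P^+=[0.1870 -0.0099; -0.0099 0.5948]
step 2: x^-=[-0.4321, 1.2636]  P^-=[0.3763 0.1015; 0.1015 0.7097]  S=[0.7513]  K=[0.5238; 0.2956]  nu=[2.7773]  x^+=[1.0227, 2.0845]  P^+=[0.1702 -0.0149; -0.0149 0.6440]
step 3: x^-=[1.2135, 1.7707]  P^-=[0.3644 0.1039; 0.1039 0.7422]  S=[0.7412]  K=[0.5155; 0.3105]  nu=[-1.2345]  x^+=[0.5771, 1.3874]  P^+=[0.1675 -0.0147; -0.0147 0.6707]

x_post = [0.5771, 1.3874]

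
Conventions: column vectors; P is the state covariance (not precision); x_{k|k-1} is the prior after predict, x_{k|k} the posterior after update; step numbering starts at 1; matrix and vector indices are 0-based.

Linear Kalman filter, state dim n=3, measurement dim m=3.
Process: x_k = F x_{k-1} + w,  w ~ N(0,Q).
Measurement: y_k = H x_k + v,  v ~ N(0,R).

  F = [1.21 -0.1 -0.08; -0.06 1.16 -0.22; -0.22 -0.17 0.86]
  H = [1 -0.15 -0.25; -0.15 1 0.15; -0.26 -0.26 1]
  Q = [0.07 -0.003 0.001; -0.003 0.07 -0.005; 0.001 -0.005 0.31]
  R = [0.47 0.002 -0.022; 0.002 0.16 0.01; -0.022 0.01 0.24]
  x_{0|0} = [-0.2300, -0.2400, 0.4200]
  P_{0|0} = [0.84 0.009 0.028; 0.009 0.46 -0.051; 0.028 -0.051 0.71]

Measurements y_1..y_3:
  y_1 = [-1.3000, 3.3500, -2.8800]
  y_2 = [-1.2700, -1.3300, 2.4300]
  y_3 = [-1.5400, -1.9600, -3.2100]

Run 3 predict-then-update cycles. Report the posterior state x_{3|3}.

step 1: x^-=[-0.2879, -0.3570, 0.4526]  P^-=[1.3006 -0.0959 -0.2320; -0.0959 0.7519 -0.2740; -0.2320 -0.2740 0.8941]  S=[1.9676 -0.4062 -0.7569; -0.4062 0.9182 -0.1990; -0.7569 -0.1990 1.5230]  K=[0.6720 -0.0645 -0.0324; 0.0127 0.7548 -0.1870; 0.0856 0.0808 0.7265]  nu=[-0.9525, 3.5959, -3.5003]  x^+=[-1.0464, 2.9997, -1.8814]  P^+=[0.3393 0.0306 0.0730; 0.0306 0.1232 0.0024; 0.0730 0.0024 0.1929]
step 2: x^-=[-1.4156, 3.9564, -1.8977]  P^-=[0.5477 -0.0146 -0.0291; -0.0146 0.2427 -0.0666; -0.0291 -0.0666 0.4466]  S=[1.0650 -0.1355 -0.2887; -0.1355 0.4108 -0.0200; -0.2887 -0.0200 0.7878]  K=[0.5047 -0.0810 -0.0300; 0.0002 0.5649 -0.1454; 0.0526 0.0592 0.6193]  nu=[0.2646, -5.2140, 4.9884]  x^+=[-1.0091, 0.2861, 0.8968]  P^+=[0.2533 0.0180 0.0514; 0.0180 0.0917 -0.0007; 0.0514 -0.0007 0.1612]
step 3: x^-=[-1.3213, 0.1951, 0.9446]  P^-=[0.4284 -0.0172 -0.0248; -0.0172 0.2014 -0.0556; -0.0248 -0.0556 0.4263]  S=[0.9430 -0.1155 -0.2500; -0.1155 0.3702 -0.0066; -0.2500 -0.0066 0.7483]  K=[0.4449 -0.0917 -0.0282; -0.0074 0.5236 -0.1361; 0.0383 0.0555 0.6108]  nu=[0.0467, -2.4950, -4.4474]  x^+=[-0.9463, -0.5064, -1.9088]  P^+=[0.2224 0.0127 0.0437; 0.0127 0.0846 -0.0020; 0.0437 -0.0020 0.1572]

x_post = [-0.9463, -0.5064, -1.9088]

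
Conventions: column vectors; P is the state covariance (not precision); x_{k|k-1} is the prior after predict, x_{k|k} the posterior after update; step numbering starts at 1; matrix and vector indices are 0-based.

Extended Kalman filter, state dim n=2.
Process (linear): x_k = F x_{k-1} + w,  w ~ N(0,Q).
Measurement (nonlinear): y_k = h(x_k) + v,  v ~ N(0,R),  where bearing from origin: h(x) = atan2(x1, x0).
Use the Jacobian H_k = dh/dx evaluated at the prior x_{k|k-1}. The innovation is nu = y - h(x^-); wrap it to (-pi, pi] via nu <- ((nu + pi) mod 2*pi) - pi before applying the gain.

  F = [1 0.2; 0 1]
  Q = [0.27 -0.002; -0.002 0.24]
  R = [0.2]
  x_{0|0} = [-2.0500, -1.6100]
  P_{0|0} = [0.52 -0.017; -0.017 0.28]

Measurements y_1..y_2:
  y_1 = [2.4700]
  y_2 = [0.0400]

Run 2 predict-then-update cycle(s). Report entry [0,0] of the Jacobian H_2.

step 1: x^-=[-2.3720, -1.6100]  P^-=[0.7944 0.0370; 0.0370 0.5200]  H_jac=[0.1959 -0.2886]  S=[0.2696]  K=[0.5376; -0.5298]  nu=[-1.2679]  x^+=[-3.0536, -0.9383]  P^+=[0.7165 0.1138; 0.1138 0.4443]
step 2: x^-=[-3.2413, -0.9383]  P^-=[1.0498 0.2007; 0.2007 0.6843]  H_jac=[0.0824 -0.2847]  S=[0.2532]  K=[0.1161; -0.7042]  nu=[2.8998]  x^+=[-2.9047, -2.9802]  P^+=[1.0464 0.2213; 0.2213 0.5588]

H_jac[0,0] = 0.0824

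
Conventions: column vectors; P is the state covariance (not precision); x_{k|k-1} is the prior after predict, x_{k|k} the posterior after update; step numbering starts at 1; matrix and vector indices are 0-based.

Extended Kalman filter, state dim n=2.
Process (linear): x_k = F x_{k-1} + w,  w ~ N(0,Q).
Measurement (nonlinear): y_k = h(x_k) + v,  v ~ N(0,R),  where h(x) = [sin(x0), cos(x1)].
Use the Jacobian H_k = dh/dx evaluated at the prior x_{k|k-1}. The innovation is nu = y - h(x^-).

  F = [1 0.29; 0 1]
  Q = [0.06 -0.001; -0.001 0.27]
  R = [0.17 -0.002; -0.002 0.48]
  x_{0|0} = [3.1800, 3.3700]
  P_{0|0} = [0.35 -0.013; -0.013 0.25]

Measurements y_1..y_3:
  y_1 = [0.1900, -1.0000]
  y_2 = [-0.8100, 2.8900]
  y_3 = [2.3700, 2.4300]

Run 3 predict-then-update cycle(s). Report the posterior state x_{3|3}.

step 1: x^-=[4.1573, 3.3700]  P^-=[0.4235 0.0585; 0.0585 0.5200]  H_jac=[-0.5270 0.0000; 0.0000 0.2264]  S=[0.2876 -0.0090; -0.0090 0.5067]  K=[-0.7756 0.0124; -0.1000 0.2306]  nu=[1.0399, -0.0260]  x^+=[3.3505, 3.2600]  P^+=[0.2502 0.0331; 0.0331 0.4898]
step 2: x^-=[4.2959, 3.2600]  P^-=[0.3706 0.1742; 0.1742 0.7598]  H_jac=[-0.4046 0.0000; 0.0000 0.1182]  S=[0.2307 -0.0103; -0.0103 0.4906]  K=[-0.6488 0.0283; -0.2975 0.1767]  nu=[0.1045, 3.8830]  x^+=[4.3380, 3.9152]  P^+=[0.2728 0.1259; 0.1259 0.7229]
step 3: x^-=[5.4734, 3.9152]  P^-=[0.4666 0.3346; 0.3346 0.9929]  H_jac=[0.6896 0.0000; 0.0000 0.6987]  S=[0.3919 0.1592; 0.1592 0.9647]  K=[0.7745 0.1145; 0.3179 0.6667]  nu=[3.0942, 3.1454]  x^+=[8.2300, 6.9957]  P^+=[0.1906 0.0764; 0.0764 0.4571]

x_post = [8.2300, 6.9957]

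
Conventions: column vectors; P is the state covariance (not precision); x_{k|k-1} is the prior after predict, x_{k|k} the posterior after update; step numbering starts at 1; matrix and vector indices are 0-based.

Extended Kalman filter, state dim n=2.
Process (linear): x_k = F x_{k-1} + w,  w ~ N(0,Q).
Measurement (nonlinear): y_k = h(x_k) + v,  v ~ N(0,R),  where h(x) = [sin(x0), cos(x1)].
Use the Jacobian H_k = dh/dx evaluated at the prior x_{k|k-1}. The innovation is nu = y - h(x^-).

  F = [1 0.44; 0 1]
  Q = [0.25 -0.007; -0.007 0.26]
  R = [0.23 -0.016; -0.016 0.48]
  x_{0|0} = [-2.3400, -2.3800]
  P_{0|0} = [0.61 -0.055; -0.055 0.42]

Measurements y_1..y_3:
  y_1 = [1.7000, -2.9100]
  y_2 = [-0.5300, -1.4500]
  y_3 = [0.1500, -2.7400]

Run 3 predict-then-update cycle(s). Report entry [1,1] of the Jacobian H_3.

H_jac[1,1] = -0.3656

step 1: x^-=[-3.3872, -2.3800]  P^-=[0.8929 0.1228; 0.1228 0.6800]  H_jac=[-0.9700 0.0000; 0.0000 0.6901]  S=[1.0701 -0.0982; -0.0982 0.8038]  K=[-0.8088 0.0066; -0.0584 0.5766]  nu=[1.4569, -2.1863]  x^+=[-4.5799, -3.7258]  P^+=[0.1919 0.0234; 0.0234 0.4025]
step 2: x^-=[-6.2193, -3.7258]  P^-=[0.5403 0.1934; 0.1934 0.6625]  H_jac=[0.9980 0.0000; 0.0000 -0.5515]  S=[0.7681 -0.1225; -0.1225 0.6815]  K=[0.6970 -0.0313; 0.1707 -0.5054]  nu=[-0.5939, -0.6158]  x^+=[-6.6139, -3.5159]  P^+=[0.1611 0.0475; 0.0475 0.4448]
step 3: x^-=[-8.1609, -3.5159]  P^-=[0.5390 0.2362; 0.2362 0.7048]  H_jac=[-0.3022 0.0000; 0.0000 -0.3656]  S=[0.2792 0.0101; 0.0101 0.5742]  K=[-0.5783 -0.1402; -0.2395 -0.4446]  nu=[1.1033, -1.8092]  x^+=[-8.5452, -2.9758]  P^+=[0.4327 0.1588; 0.1588 0.5732]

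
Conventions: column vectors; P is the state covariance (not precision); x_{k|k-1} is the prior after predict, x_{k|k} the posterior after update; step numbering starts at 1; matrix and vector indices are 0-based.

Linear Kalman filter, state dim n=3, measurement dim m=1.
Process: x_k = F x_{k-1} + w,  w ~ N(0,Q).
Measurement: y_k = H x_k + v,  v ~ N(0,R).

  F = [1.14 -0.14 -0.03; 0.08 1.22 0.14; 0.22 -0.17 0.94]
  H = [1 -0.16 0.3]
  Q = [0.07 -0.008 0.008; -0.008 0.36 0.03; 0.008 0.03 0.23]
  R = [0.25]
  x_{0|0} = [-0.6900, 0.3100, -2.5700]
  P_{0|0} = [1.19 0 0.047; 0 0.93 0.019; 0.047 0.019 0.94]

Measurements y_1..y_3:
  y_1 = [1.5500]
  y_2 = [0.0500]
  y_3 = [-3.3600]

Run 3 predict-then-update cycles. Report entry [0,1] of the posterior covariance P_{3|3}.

P_post[0,1] = 0.2407

step 1: x^-=[-0.7529, -0.0368, -2.6203]  P^-=[1.6325 -0.0559 0.3497; -0.0559 1.7778 0.0081; 0.3497 0.0081 1.1584]  S=[2.2593]  K=[0.7730; -0.1496; 0.3080]  nu=[3.0831]  x^+=[1.6303, -0.4980, -1.6706]  P^+=[0.2826 0.2053 -0.1882; 0.2053 1.7272 0.1122; -0.1882 0.1122 0.9440]
step 2: x^-=[1.9784, -0.7110, -1.1270]  P^-=[0.4202 -0.0339 -0.1674; -0.0339 3.0253 -0.0407; -0.1674 -0.0407 0.9987]  S=[0.7518]  K=[0.4993; -0.7051; 0.1845]  nu=[-1.7041]  x^+=[1.1275, 0.4905, -1.4413]  P^+=[0.2328 0.2308 -0.2367; 0.2308 2.6515 0.0571; -0.2367 0.0571 0.9731]
step 3: x^-=[1.2599, 0.4869, -1.1902]  P^-=[0.3683 -0.1657 -0.2091; -0.1657 4.3864 -0.2899; -0.2091 -0.2899 1.0443]  S=[0.7800]  K=[0.4258; -1.2237; 0.1931]  nu=[-4.1850]  x^+=[-0.5220, 5.6079, -1.9981]  P^+=[0.2269 0.2407 -0.2732; 0.2407 3.2184 -0.1056; -0.2732 -0.1056 1.0152]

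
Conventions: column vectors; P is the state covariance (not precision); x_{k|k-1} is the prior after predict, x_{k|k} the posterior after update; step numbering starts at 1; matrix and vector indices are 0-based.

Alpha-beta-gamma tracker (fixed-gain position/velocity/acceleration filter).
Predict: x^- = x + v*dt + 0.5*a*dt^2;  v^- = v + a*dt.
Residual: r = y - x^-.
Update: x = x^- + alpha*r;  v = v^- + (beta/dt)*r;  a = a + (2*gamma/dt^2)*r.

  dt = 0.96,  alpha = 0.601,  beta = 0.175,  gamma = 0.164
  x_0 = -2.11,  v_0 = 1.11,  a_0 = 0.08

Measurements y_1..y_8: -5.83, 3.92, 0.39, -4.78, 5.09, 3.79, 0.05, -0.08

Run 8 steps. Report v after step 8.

v_post = -0.0594

step 1: x_pred=-1.0075  r=-4.8225  x^+=-3.9058  v^+=0.3077  a^+=-1.6363
step 2: x_pred=-4.3645  r=8.2845  x^+=0.6145  v^+=0.2470  a^+=1.3121
step 3: x_pred=1.4563  r=-1.0663  x^+=0.8154  v^+=1.3123  a^+=0.9326
step 4: x_pred=2.5050  r=-7.2850  x^+=-1.8733  v^+=0.8796  a^+=-1.6601
step 5: x_pred=-1.7938  r=6.8838  x^+=2.3434  v^+=0.5408  a^+=0.7899
step 6: x_pred=3.2265  r=0.5635  x^+=3.5652  v^+=1.4018  a^+=0.9904
step 7: x_pred=5.3673  r=-5.3173  x^+=2.1716  v^+=1.3833  a^+=-0.9020
step 8: x_pred=3.0839  r=-3.1639  x^+=1.1824  v^+=-0.0594  a^+=-2.0281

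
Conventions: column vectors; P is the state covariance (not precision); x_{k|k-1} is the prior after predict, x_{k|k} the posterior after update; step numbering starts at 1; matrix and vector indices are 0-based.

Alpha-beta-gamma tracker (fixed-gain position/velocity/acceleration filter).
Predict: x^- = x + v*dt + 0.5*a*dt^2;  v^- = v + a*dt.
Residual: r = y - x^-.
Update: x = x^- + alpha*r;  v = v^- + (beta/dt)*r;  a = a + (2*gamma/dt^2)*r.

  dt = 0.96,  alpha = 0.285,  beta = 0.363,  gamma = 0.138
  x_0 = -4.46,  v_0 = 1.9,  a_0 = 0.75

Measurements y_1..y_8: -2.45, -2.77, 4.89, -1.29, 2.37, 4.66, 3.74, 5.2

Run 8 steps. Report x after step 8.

step 1: x_pred=-2.2904  r=-0.1596  x^+=-2.3359  v^+=2.5597  a^+=0.7022
step 2: x_pred=0.4450  r=-3.2150  x^+=-0.4713  v^+=2.0181  a^+=-0.2606
step 3: x_pred=1.3460  r=3.5440  x^+=2.3560  v^+=3.1080  a^+=0.8007
step 4: x_pred=5.7087  r=-6.9987  x^+=3.7141  v^+=1.2303  a^+=-1.2952
step 5: x_pred=4.2984  r=-1.9284  x^+=3.7488  v^+=-0.7422  a^+=-1.8727
step 6: x_pred=2.1733  r=2.4867  x^+=2.8820  v^+=-1.5998  a^+=-1.1280
step 7: x_pred=0.8264  r=2.9136  x^+=1.6568  v^+=-1.5810  a^+=-0.2555
step 8: x_pred=0.0214  r=5.1786  x^+=1.4973  v^+=0.1320  a^+=1.2954

x_post = 1.4973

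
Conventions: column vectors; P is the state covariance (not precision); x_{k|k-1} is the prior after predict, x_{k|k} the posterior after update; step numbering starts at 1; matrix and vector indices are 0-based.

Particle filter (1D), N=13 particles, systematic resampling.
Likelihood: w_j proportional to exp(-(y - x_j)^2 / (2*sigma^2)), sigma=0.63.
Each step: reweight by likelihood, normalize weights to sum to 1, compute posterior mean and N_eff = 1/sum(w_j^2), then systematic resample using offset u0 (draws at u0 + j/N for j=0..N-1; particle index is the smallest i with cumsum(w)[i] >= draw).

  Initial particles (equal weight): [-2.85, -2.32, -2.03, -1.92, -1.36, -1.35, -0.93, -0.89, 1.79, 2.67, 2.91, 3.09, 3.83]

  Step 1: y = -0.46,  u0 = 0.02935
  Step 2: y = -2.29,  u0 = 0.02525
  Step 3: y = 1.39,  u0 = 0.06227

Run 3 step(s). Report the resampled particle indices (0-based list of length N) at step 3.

step 1: w=[0.0003, 0.0053, 0.0186, 0.0283, 0.1498, 0.1532, 0.3146, 0.3292, 0.0007, 0.0000, 0.0000, 0.0000, 0.0000]  mean=-1.1002  Neff=3.9310  idx=[3, 4, 4, 5, 5, 6, 6, 6, 6, 7, 7, 7, 7]
step 2: w=[0.2903, 0.1160, 0.1160, 0.1133, 0.1133, 0.0336, 0.0336, 0.0336, 0.0336, 0.0292, 0.0292, 0.0292, 0.0292]  mean=-1.4077  Neff=6.9068  idx=[0, 0, 0, 0, 1, 2, 2, 3, 4, 4, 6, 8, 11]
step 3: w=[0.0002, 0.0002, 0.0002, 0.0002, 0.0175, 0.0175, 0.0175, 0.0188, 0.0188, 0.0188, 0.2730, 0.2730, 0.3442]  mean=-0.9634  Neff=3.7106  idx=[7, 10, 10, 10, 10, 11, 11, 11, 12, 12, 12, 12, 12]

resampled_idx = [7, 10, 10, 10, 10, 11, 11, 11, 12, 12, 12, 12, 12]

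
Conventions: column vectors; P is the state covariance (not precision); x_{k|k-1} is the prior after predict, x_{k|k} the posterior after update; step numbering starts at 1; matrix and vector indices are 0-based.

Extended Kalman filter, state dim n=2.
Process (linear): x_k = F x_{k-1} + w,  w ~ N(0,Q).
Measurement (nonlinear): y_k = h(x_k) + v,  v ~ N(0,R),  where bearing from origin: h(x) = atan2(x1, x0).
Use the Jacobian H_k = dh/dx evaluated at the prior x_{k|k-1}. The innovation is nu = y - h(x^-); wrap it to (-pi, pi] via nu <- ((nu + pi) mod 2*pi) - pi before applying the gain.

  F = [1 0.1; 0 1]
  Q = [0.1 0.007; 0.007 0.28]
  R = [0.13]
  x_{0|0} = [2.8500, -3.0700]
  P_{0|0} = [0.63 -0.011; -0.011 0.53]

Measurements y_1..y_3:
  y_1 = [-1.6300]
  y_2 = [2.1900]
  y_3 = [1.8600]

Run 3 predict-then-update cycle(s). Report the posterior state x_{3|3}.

step 1: x^-=[2.5430, -3.0700]  P^-=[0.7331 0.0490; 0.0490 0.8100]  H_jac=[0.1932 0.1600]  S=[0.1811]  K=[0.8252; 0.7679]  nu=[-0.7510]  x^+=[1.9233, -3.6467]  P^+=[0.6098 -0.0658; -0.0658 0.7032]
step 2: x^-=[1.5586, -3.6467]  P^-=[0.7036 0.0116; 0.0116 0.9832]  H_jac=[0.2319 0.0991]  S=[0.1780]  K=[0.9229; 0.5624]  nu=[-2.9263]  x^+=[-1.1421, -5.2924]  P^+=[0.5520 -0.0808; -0.0808 0.9269]
step 3: x^-=[-1.6714, -5.2924]  P^-=[0.6451 0.0188; 0.0188 1.2069]  H_jac=[0.1718 -0.0543]  S=[0.1522]  K=[0.7213; -0.4089]  nu=[-2.5465]  x^+=[-3.5082, -4.2512]  P^+=[0.5659 0.0637; 0.0637 1.1814]

x_post = [-3.5082, -4.2512]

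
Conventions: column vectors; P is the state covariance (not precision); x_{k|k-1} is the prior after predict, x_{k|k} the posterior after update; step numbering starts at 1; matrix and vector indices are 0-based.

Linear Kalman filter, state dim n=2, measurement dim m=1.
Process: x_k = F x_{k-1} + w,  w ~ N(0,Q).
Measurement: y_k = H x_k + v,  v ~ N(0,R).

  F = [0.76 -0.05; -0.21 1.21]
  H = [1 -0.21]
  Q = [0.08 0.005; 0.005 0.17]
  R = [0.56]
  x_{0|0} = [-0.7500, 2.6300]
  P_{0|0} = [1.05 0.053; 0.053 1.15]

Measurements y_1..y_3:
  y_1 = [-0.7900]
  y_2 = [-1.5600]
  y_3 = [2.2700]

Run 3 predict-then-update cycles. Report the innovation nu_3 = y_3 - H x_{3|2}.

step 1: x^-=[-0.7015, 3.3398]  P^-=[0.6853 -0.1829; -0.1829 1.8731]  S=[1.4047]  K=[0.5152; -0.4102]  nu=[0.6129]  x^+=[-0.3858, 3.0884]  P^+=[0.3125 0.1140; 0.1140 1.6367]
step 2: x^-=[-0.4476, 3.8180]  P^-=[0.2559 -0.0379; -0.0379 2.5222]  S=[0.9430]  K=[0.2798; -0.6018]  nu=[-0.3106]  x^+=[-0.5345, 4.0049]  P^+=[0.1821 0.1209; 0.1209 2.1807]
step 3: x^-=[-0.6065, 4.9582]  P^-=[0.1814 -0.0435; -0.0435 3.3093]  S=[0.9056]  K=[0.2104; -0.8154]  nu=[3.9177]  x^+=[0.2179, 1.7637]  P^+=[0.1413 0.1119; 0.1119 2.7071]

innov = [3.9177]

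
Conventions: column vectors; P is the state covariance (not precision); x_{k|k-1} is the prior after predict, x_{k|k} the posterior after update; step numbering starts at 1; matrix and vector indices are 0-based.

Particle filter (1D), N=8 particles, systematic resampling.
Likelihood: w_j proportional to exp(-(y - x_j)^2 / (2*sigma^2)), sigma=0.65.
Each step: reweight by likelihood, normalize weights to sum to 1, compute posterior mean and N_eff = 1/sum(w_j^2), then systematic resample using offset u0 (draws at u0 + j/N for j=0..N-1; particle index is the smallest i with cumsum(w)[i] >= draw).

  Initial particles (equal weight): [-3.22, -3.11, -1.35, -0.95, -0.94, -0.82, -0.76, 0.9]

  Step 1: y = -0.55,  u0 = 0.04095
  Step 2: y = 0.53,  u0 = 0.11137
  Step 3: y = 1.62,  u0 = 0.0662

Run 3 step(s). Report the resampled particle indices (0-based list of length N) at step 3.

resampled_idx = [1, 2, 3, 4, 5, 6, 6, 7]

step 1: w=[0.0001, 0.0001, 0.1149, 0.2027, 0.2046, 0.2247, 0.2325, 0.0203]  mean=-0.8832  Neff=4.9712  idx=[2, 3, 3, 4, 5, 5, 6, 6]
step 2: w=[0.0203, 0.0994, 0.0994, 0.1029, 0.1537, 0.1537, 0.1853, 0.1853]  mean=-0.8467  Neff=6.8172  idx=[1, 3, 4, 5, 5, 6, 7, 7]
step 3: w=[0.0566, 0.0601, 0.1223, 0.1223, 0.1223, 0.1722, 0.1722, 0.1722]  mean=-0.8036  Neff=7.1128  idx=[1, 2, 3, 4, 5, 6, 6, 7]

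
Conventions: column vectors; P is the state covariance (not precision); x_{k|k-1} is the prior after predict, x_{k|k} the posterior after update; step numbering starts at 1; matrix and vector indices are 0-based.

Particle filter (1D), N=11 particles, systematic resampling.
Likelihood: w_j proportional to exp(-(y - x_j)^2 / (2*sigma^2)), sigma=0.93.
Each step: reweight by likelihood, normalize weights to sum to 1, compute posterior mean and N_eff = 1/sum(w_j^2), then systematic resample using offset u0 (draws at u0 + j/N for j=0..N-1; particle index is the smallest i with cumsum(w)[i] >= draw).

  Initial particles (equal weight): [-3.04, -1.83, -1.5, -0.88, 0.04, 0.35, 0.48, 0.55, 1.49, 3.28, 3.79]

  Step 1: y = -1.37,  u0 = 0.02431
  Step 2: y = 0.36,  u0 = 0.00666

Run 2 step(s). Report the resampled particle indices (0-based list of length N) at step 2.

step 1: w=[0.0538, 0.2386, 0.2670, 0.2347, 0.0854, 0.0488, 0.0373, 0.0320, 0.0024, 0.0000, 0.0000]  mean=-1.1477  Neff=5.0425  idx=[0, 1, 1, 2, 2, 2, 3, 3, 3, 4, 6]
step 2: w=[0.0003, 0.0169, 0.0169, 0.0366, 0.0366, 0.0366, 0.1111, 0.1111, 0.1111, 0.2547, 0.2680]  mean=-0.3820  Neff=5.6064  idx=[1, 4, 6, 7, 8, 8, 9, 9, 10, 10, 10]

resampled_idx = [1, 4, 6, 7, 8, 8, 9, 9, 10, 10, 10]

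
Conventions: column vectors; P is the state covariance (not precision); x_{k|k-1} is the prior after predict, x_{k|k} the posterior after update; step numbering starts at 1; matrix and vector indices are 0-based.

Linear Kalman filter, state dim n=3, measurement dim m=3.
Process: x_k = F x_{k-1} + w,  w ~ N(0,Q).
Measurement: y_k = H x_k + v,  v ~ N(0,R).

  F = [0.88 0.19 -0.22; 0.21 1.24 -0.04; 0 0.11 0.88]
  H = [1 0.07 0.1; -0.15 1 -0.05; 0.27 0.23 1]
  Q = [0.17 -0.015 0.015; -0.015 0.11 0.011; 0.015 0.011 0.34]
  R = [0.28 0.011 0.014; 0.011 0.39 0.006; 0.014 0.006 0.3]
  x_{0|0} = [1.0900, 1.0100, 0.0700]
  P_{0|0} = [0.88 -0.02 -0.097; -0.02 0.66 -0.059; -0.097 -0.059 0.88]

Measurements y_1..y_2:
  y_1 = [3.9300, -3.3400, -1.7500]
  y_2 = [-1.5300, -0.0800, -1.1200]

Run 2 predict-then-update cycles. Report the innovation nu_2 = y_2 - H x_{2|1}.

innov = [-4.3364, 1.5275, 0.0923]

step 1: x^-=[1.1357, 1.4785, 0.1727]  P^-=[0.9537 0.3127 -0.2271; 0.3127 1.1621 -0.0125; -0.2271 -0.0125 1.0180]  S=[1.2478 0.2672 0.2355; 0.2672 1.4801 0.2822; 0.2355 0.2822 1.3595]  K=[0.7760 -0.0068 -0.0577; 0.1479 0.7127 0.0760; -0.2185 -0.1263 0.7657]  nu=[2.6735, -4.6395, -2.5694]  x^+=[3.3902, -1.6280, -1.7928]  P^+=[0.2214 0.0350 -0.0743; 0.0350 0.2830 -0.0454; -0.0743 -0.0454 0.2564]
step 2: x^-=[3.0685, -1.2350, -1.7567]  P^-=[0.4084 0.1533 -0.0894; 0.1533 0.5793 -0.0217; -0.0894 -0.0217 0.5332]  S=[0.6998 0.1430 0.1312; 0.1430 0.9347 0.1253; 0.1312 0.1253 0.8544]  K=[0.5877 0.0169 -0.0271; 0.1447 0.5643 0.0740; -0.1513 -0.0984 0.6276]  nu=[-4.3364, 1.5275, 0.0923]  x^+=[0.5434, -0.9935, -1.1930]  P^+=[0.1672 0.0353 -0.0531; 0.0353 0.2257 -0.0338; -0.0531 -0.0338 0.2077]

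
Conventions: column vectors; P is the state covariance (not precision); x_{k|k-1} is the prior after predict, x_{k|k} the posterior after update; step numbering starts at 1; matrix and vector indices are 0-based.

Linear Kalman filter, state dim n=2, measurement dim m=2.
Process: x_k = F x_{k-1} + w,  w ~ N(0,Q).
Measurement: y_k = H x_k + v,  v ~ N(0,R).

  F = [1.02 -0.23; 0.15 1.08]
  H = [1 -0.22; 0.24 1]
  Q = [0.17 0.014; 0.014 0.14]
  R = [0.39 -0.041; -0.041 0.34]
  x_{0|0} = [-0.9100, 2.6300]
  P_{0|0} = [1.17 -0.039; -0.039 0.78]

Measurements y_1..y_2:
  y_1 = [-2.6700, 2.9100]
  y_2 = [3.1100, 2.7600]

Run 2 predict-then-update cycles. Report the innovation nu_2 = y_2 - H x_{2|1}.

innov = [6.4195, 0.2019]

step 1: x^-=[-1.5331, 2.7039]  P^-=[1.4468 -0.0424; -0.0424 1.0635]  S=[1.9069 0.0322; 0.0322 1.4665]  K=[0.7604 0.1912; -0.1571 0.7217]  nu=[-0.5420, 0.5740]  x^+=[-1.8355, 3.2033]  P^+=[0.2813 -0.0337; -0.0337 0.2599]
step 2: x^-=[-2.6090, 3.1843]  P^-=[0.4922 -0.0434; -0.0434 0.4386]  S=[0.9226 -0.0605; -0.0605 0.7861]  K=[0.5529 0.1376; -0.1165 0.5357]  nu=[6.4195, 0.2019]  x^+=[0.9682, 2.5443]  P^+=[0.2045 -0.0250; -0.0250 0.1929]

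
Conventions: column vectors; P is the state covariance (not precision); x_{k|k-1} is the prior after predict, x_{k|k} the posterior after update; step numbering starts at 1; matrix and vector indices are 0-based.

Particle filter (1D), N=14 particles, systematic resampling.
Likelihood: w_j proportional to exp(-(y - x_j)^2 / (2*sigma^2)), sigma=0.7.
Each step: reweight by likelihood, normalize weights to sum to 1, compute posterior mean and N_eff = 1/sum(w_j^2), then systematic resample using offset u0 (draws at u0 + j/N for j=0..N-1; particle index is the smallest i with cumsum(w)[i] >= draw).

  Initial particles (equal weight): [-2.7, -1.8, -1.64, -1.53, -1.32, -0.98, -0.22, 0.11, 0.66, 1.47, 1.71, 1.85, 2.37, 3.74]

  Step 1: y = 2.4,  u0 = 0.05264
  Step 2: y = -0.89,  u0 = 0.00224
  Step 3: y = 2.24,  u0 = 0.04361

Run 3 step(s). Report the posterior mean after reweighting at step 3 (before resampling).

post_mean = 1.5892

step 1: w=[0.0000, 0.0000, 0.0000, 0.0000, 0.0000, 0.0000, 0.0003, 0.0016, 0.0153, 0.1391, 0.2069, 0.2470, 0.3360, 0.0538]  mean=2.0230  Neff=4.1812  idx=[9, 9, 10, 10, 10, 11, 11, 11, 12, 12, 12, 12, 12, 13]
step 2: w=[0.2999, 0.2999, 0.0890, 0.0890, 0.0890, 0.0415, 0.0415, 0.0415, 0.0017, 0.0017, 0.0017, 0.0017, 0.0017, 0.0000]  mean=1.5892  Neff=4.7881  idx=[0, 0, 0, 0, 0, 1, 1, 1, 1, 2, 3, 4, 4, 6]
step 3: w=[0.0622, 0.0622, 0.0622, 0.0622, 0.0622, 0.0622, 0.0622, 0.0622, 0.0622, 0.0856, 0.0856, 0.0856, 0.0856, 0.0976]  mean=1.5892  Neff=13.5735  idx=[0, 1, 2, 4, 5, 6, 7, 8, 9, 10, 11, 12, 12, 13]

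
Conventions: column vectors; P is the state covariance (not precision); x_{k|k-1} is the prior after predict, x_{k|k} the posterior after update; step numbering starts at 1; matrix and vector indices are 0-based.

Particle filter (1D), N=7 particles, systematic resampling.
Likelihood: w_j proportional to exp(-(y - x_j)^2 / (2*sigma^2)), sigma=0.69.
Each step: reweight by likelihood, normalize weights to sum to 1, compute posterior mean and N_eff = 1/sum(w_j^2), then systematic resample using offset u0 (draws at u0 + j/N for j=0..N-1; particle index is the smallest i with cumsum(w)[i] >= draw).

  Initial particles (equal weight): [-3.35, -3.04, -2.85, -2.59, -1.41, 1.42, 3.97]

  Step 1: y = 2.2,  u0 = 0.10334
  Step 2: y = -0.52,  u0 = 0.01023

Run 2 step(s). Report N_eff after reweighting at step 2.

N_eff = 6.0000

step 1: w=[0.0000, 0.0000, 0.0000, 0.0000, 0.0000, 0.9341, 0.0659]  mean=1.5881  Neff=1.1404  idx=[5, 5, 5, 5, 5, 5, 6]
step 2: w=[0.1667, 0.1667, 0.1667, 0.1667, 0.1667, 0.1667, 0.0000]  mean=1.4200  Neff=6.0000  idx=[0, 0, 1, 2, 3, 4, 5]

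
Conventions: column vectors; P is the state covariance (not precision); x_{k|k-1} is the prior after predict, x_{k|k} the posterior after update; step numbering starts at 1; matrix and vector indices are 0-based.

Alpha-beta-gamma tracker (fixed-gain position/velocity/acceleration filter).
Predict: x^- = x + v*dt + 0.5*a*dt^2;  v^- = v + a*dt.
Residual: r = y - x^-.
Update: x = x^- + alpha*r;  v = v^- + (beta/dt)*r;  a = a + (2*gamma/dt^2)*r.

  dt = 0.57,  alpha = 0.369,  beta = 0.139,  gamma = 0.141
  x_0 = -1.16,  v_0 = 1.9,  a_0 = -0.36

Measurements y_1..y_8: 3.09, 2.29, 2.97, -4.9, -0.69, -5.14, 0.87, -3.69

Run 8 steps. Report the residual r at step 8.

resid = 13.7242

step 1: x_pred=-0.1355  r=3.2255  x^+=1.0547  v^+=2.4814  a^+=2.4396
step 2: x_pred=2.8654  r=-0.5754  x^+=2.6531  v^+=3.7316  a^+=1.9402
step 3: x_pred=5.0953  r=-2.1253  x^+=4.3111  v^+=4.3192  a^+=0.0955
step 4: x_pred=6.7885  r=-11.6885  x^+=2.4755  v^+=1.5233  a^+=-10.0497
step 5: x_pred=1.7112  r=-2.4012  x^+=0.8251  v^+=-4.7906  a^+=-12.1338
step 6: x_pred=-3.8766  r=-1.2634  x^+=-4.3428  v^+=-12.0149  a^+=-13.2304
step 7: x_pred=-13.3406  r=14.2106  x^+=-8.0969  v^+=-16.0908  a^+=-0.8962
step 8: x_pred=-17.4142  r=13.7242  x^+=-12.3500  v^+=-13.2549  a^+=11.0159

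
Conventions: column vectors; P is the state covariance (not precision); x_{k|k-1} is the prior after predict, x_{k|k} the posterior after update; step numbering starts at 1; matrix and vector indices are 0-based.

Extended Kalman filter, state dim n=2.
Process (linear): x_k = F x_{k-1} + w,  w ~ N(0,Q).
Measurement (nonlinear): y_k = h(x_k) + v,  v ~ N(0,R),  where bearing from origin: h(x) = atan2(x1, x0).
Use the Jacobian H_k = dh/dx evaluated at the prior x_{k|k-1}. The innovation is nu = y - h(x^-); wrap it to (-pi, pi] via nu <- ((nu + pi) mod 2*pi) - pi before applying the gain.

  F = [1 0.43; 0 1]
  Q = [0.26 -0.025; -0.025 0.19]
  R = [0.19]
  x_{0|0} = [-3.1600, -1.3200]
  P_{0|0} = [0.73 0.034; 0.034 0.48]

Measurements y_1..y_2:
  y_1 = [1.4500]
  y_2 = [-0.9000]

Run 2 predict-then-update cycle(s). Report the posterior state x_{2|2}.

step 1: x^-=[-3.7276, -1.3200]  P^-=[1.1080 0.2154; 0.2154 0.6700]  H_jac=[0.0844 -0.2384]  S=[0.2273]  K=[0.1856; -0.6227]  nu=[-2.0319]  x^+=[-4.1047, -0.0548]  P^+=[1.1002 0.2417; 0.2417 0.5819]
step 2: x^-=[-4.1283, -0.0548]  P^-=[1.6756 0.4669; 0.4669 0.7719]  H_jac=[0.0032 -0.2422]  S=[0.2346]  K=[-0.4591; -0.7906]  nu=[2.2283]  x^+=[-5.1512, -1.8164]  P^+=[1.6261 0.3817; 0.3817 0.6253]

x_post = [-5.1512, -1.8164]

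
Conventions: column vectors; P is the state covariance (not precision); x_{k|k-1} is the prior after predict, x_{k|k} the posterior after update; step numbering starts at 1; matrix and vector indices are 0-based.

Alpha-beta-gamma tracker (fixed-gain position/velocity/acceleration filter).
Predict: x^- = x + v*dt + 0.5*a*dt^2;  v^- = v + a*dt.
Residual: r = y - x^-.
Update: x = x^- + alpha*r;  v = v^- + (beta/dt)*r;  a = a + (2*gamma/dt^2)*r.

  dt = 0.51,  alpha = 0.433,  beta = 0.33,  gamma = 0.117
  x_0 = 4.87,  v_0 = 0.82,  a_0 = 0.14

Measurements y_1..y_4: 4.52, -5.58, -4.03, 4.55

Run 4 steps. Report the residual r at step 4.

resid = 16.0538

step 1: x_pred=5.3064  r=-0.7864  x^+=4.9659  v^+=0.3825  a^+=-0.5675
step 2: x_pred=5.0872  r=-10.6672  x^+=0.4683  v^+=-6.8092  a^+=-10.1643
step 3: x_pred=-4.3262  r=0.2962  x^+=-4.1980  v^+=-11.8013  a^+=-9.8978
step 4: x_pred=-11.5038  r=16.0538  x^+=-4.5525  v^+=-6.4614  a^+=4.5451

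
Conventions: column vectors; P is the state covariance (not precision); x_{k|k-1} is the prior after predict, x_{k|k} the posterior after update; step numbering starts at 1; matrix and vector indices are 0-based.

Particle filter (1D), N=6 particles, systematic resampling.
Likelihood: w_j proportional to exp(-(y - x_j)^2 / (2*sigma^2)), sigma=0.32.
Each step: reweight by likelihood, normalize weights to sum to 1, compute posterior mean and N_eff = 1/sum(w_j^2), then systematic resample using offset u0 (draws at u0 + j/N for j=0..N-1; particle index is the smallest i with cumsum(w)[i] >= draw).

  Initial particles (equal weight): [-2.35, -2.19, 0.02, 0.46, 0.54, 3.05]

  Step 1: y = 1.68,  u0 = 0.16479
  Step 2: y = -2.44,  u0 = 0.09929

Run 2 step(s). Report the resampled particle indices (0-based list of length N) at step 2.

step 1: w=[0.0000, 0.0000, 0.0006, 0.2728, 0.6857, 0.0409]  mean=0.6206  Neff=1.8304  idx=[3, 4, 4, 4, 4, 5]
step 2: w=[0.7131, 0.0717, 0.0717, 0.0717, 0.0717, 0.0000]  mean=0.4830  Neff=1.8900  idx=[0, 0, 0, 0, 1, 4]

resampled_idx = [0, 0, 0, 0, 1, 4]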